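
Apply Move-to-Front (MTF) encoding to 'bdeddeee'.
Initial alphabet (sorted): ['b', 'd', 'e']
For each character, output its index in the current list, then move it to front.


MTF encoding:
'b': index 0 in ['b', 'd', 'e'] -> ['b', 'd', 'e']
'd': index 1 in ['b', 'd', 'e'] -> ['d', 'b', 'e']
'e': index 2 in ['d', 'b', 'e'] -> ['e', 'd', 'b']
'd': index 1 in ['e', 'd', 'b'] -> ['d', 'e', 'b']
'd': index 0 in ['d', 'e', 'b'] -> ['d', 'e', 'b']
'e': index 1 in ['d', 'e', 'b'] -> ['e', 'd', 'b']
'e': index 0 in ['e', 'd', 'b'] -> ['e', 'd', 'b']
'e': index 0 in ['e', 'd', 'b'] -> ['e', 'd', 'b']


Output: [0, 1, 2, 1, 0, 1, 0, 0]


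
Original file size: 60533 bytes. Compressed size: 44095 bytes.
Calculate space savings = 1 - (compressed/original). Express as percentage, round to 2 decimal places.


ratio = compressed/original = 44095/60533 = 0.728446
savings = 1 - ratio = 1 - 0.728446 = 0.271554
as a percentage: 0.271554 * 100 = 27.16%

Space savings = 1 - 44095/60533 = 27.16%


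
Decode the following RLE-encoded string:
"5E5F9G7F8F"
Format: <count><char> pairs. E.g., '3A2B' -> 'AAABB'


Expanding each <count><char> pair:
  5E -> 'EEEEE'
  5F -> 'FFFFF'
  9G -> 'GGGGGGGGG'
  7F -> 'FFFFFFF'
  8F -> 'FFFFFFFF'

Decoded = EEEEEFFFFFGGGGGGGGGFFFFFFFFFFFFFFF


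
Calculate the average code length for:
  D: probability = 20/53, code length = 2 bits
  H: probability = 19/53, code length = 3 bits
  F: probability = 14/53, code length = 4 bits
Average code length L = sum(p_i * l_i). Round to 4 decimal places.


Weighted contributions p_i * l_i:
  D: (20/53) * 2 = 40/53
  H: (19/53) * 3 = 57/53
  F: (14/53) * 4 = 56/53
Sum = (40 + 57 + 56)/53 = 153/53

L = 153/53 = 2.8868 bits/symbol


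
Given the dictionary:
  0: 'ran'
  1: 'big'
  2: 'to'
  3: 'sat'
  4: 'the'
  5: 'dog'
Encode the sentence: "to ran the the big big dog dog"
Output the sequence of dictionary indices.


Look up each word in the dictionary:
  'to' -> 2
  'ran' -> 0
  'the' -> 4
  'the' -> 4
  'big' -> 1
  'big' -> 1
  'dog' -> 5
  'dog' -> 5

Encoded: [2, 0, 4, 4, 1, 1, 5, 5]


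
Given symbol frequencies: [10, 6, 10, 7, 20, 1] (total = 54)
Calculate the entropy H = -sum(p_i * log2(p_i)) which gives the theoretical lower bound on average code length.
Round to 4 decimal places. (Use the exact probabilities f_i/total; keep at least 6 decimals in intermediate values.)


Per-symbol terms -p_i * log2(p_i) with p_i = f_i/54:
  p = 10/54 = 0.185185: log2(p) = -2.432959, -p*log2(p) = 0.450548
  p = 6/54 = 0.111111: log2(p) = -3.169925, -p*log2(p) = 0.352214
  p = 10/54 = 0.185185: log2(p) = -2.432959, -p*log2(p) = 0.450548
  p = 7/54 = 0.129630: log2(p) = -2.947533, -p*log2(p) = 0.382088
  p = 20/54 = 0.370370: log2(p) = -1.432959, -p*log2(p) = 0.530726
  p = 1/54 = 0.018519: log2(p) = -5.754888, -p*log2(p) = 0.106572
H = 0.450548 + 0.352214 + 0.450548 + 0.382088 + 0.530726 + 0.106572 = 2.272696

H = 2.2727 bits/symbol


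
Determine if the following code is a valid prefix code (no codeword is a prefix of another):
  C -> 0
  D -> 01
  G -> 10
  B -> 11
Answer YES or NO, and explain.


Checking each pair (does one codeword prefix another?):
  C='0' vs D='01': prefix -- VIOLATION

NO -- this is NOT a valid prefix code. C (0) is a prefix of D (01).


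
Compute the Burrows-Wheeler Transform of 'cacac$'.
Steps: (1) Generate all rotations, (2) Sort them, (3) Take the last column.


Rotations (sorted):
  0: $cacac -> last char: c
  1: ac$cac -> last char: c
  2: acac$c -> last char: c
  3: c$caca -> last char: a
  4: cac$ca -> last char: a
  5: cacac$ -> last char: $


BWT = cccaa$


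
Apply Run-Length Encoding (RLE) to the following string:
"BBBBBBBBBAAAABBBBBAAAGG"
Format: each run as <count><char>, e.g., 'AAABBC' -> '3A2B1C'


Scanning runs left to right:
  i=0: run of 'B' x 9 -> '9B'
  i=9: run of 'A' x 4 -> '4A'
  i=13: run of 'B' x 5 -> '5B'
  i=18: run of 'A' x 3 -> '3A'
  i=21: run of 'G' x 2 -> '2G'

RLE = 9B4A5B3A2G


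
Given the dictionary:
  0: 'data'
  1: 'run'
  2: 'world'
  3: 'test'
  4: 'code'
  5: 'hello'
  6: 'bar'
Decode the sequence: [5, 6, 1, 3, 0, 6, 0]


Look up each index in the dictionary:
  5 -> 'hello'
  6 -> 'bar'
  1 -> 'run'
  3 -> 'test'
  0 -> 'data'
  6 -> 'bar'
  0 -> 'data'

Decoded: "hello bar run test data bar data"


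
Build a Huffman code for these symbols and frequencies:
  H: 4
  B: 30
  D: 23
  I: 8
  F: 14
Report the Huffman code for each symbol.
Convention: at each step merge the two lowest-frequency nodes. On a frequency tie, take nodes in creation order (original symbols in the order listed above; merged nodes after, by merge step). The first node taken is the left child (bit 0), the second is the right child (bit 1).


Huffman tree construction:
Step 1: Merge H(4) + I(8) = 12
Step 2: Merge (H+I)(12) + F(14) = 26
Step 3: Merge D(23) + ((H+I)+F)(26) = 49
Step 4: Merge B(30) + (D+((H+I)+F))(49) = 79
Read each symbol's code off the tree from the root (left child = 0, right child = 1).

Codes:
  H: 1100 (length 4)
  B: 0 (length 1)
  D: 10 (length 2)
  I: 1101 (length 4)
  F: 111 (length 3)
Average code length: 166/79 = 2.1013 bits/symbol


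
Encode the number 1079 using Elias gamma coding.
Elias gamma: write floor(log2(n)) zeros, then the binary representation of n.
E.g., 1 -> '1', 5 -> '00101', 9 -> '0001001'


num_bits = floor(log2(1079)) + 1 = 11
leading_zeros = num_bits - 1 = 10
binary(1079) = 10000110111

Elias gamma(1079) = '0000000000' + '10000110111' = 000000000010000110111 (21 bits)


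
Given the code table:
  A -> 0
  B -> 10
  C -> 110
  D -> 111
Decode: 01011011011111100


Decoding:
0 -> A
10 -> B
110 -> C
110 -> C
111 -> D
111 -> D
0 -> A
0 -> A


Result: ABCCDDAA


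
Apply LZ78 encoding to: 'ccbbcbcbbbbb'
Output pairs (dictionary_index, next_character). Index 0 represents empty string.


LZ78 encoding steps:
Dictionary: {0: ''}
Step 1: w='' (idx 0), next='c' -> output (0, 'c'), add 'c' as idx 1
Step 2: w='c' (idx 1), next='b' -> output (1, 'b'), add 'cb' as idx 2
Step 3: w='' (idx 0), next='b' -> output (0, 'b'), add 'b' as idx 3
Step 4: w='cb' (idx 2), next='c' -> output (2, 'c'), add 'cbc' as idx 4
Step 5: w='b' (idx 3), next='b' -> output (3, 'b'), add 'bb' as idx 5
Step 6: w='bb' (idx 5), next='b' -> output (5, 'b'), add 'bbb' as idx 6


Encoded: [(0, 'c'), (1, 'b'), (0, 'b'), (2, 'c'), (3, 'b'), (5, 'b')]


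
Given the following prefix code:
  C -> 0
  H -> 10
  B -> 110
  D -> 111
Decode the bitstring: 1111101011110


Decoding step by step:
Bits 111 -> D
Bits 110 -> B
Bits 10 -> H
Bits 111 -> D
Bits 10 -> H


Decoded message: DBHDH


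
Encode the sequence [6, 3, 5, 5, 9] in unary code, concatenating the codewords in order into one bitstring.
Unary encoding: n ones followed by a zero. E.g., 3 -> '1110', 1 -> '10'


Encode each number as n ones followed by a terminating 0:
  6 -> 1111110 (7 bits)
  3 -> 1110 (4 bits)
  5 -> 111110 (6 bits)
  5 -> 111110 (6 bits)
  9 -> 1111111110 (10 bits)
Total length = 7 + 4 + 6 + 6 + 10 = 33 bits.

Unary([6, 3, 5, 5, 9]) = 111111011101111101111101111111110 (33 bits)


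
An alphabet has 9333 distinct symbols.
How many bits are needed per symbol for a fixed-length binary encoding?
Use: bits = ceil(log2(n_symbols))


log2(9333) = 13.1881
Bracket: 2^13 = 8192 < 9333 <= 2^14 = 16384
So ceil(log2(9333)) = 14

bits = ceil(log2(9333)) = ceil(13.1881) = 14 bits


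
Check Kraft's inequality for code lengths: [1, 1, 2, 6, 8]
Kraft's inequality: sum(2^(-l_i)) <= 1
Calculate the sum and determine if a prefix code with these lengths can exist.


Sum = 2^(-1) + 2^(-1) + 2^(-2) + 2^(-6) + 2^(-8)
    = 0.5 + 0.5 + 0.25 + 0.015625 + 0.00390625
    = 325/256 = 1.26953125
Since 1.26953125 > 1, Kraft's inequality is NOT satisfied.
A prefix code with these lengths CANNOT exist.

Kraft sum = 1.26953125. Not satisfied.


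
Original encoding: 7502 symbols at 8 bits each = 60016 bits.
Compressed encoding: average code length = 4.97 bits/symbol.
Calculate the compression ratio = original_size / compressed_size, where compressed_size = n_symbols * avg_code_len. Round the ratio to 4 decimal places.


original_size = n_symbols * orig_bits = 7502 * 8 = 60016 bits
compressed_size = n_symbols * avg_code_len = 7502 * 4.97 = 37284.94 bits
ratio = original_size / compressed_size = 60016 / 37284.94 = 1.6097

Compression ratio = 1.6097


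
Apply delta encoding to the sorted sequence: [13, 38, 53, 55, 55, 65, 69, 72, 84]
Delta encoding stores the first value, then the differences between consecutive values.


First value: 13
Deltas:
  38 - 13 = 25
  53 - 38 = 15
  55 - 53 = 2
  55 - 55 = 0
  65 - 55 = 10
  69 - 65 = 4
  72 - 69 = 3
  84 - 72 = 12


Delta encoded: [13, 25, 15, 2, 0, 10, 4, 3, 12]


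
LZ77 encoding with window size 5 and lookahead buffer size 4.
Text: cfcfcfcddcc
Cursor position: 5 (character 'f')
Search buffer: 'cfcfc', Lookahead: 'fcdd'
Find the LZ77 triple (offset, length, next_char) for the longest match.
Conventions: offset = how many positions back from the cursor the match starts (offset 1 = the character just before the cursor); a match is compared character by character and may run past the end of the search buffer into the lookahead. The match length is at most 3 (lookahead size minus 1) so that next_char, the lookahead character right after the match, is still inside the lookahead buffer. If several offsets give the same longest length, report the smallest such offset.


Try each offset into the search buffer:
  offset=1 (pos 4, char 'c'): match length 0
  offset=2 (pos 3, char 'f'): match length 2
  offset=3 (pos 2, char 'c'): match length 0
  offset=4 (pos 1, char 'f'): match length 2
  offset=5 (pos 0, char 'c'): match length 0
Longest match has length 2, found at offsets 2, 4; take the smallest, offset 2.
next_char = character at position 5 + 2 = 7 -> 'd'

Best match: offset=2, length=2 (matching 'fc' starting at position 3)
LZ77 triple: (2, 2, 'd')


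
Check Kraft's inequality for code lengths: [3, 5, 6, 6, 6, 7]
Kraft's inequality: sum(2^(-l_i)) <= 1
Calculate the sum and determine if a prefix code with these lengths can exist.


Sum = 2^(-3) + 2^(-5) + 2^(-6) + 2^(-6) + 2^(-6) + 2^(-7)
    = 0.125 + 0.03125 + 0.015625 + 0.015625 + 0.015625 + 0.0078125
    = 27/128 = 0.2109375
Since 0.2109375 <= 1, Kraft's inequality IS satisfied.
A prefix code with these lengths CAN exist.

Kraft sum = 0.2109375. Satisfied.


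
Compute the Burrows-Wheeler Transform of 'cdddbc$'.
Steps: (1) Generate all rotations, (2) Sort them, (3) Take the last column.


Rotations (sorted):
  0: $cdddbc -> last char: c
  1: bc$cddd -> last char: d
  2: c$cdddb -> last char: b
  3: cdddbc$ -> last char: $
  4: dbc$cdd -> last char: d
  5: ddbc$cd -> last char: d
  6: dddbc$c -> last char: c


BWT = cdb$ddc


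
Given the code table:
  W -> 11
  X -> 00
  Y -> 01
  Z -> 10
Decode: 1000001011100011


Decoding:
10 -> Z
00 -> X
00 -> X
10 -> Z
11 -> W
10 -> Z
00 -> X
11 -> W


Result: ZXXZWZXW


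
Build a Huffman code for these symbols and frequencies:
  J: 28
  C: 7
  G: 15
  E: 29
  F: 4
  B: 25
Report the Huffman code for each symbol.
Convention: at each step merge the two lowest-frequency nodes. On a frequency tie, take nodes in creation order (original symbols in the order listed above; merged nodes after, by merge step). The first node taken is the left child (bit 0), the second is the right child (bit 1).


Huffman tree construction:
Step 1: Merge F(4) + C(7) = 11
Step 2: Merge (F+C)(11) + G(15) = 26
Step 3: Merge B(25) + ((F+C)+G)(26) = 51
Step 4: Merge J(28) + E(29) = 57
Step 5: Merge (B+((F+C)+G))(51) + (J+E)(57) = 108
Read each symbol's code off the tree from the root (left child = 0, right child = 1).

Codes:
  J: 10 (length 2)
  C: 0101 (length 4)
  G: 011 (length 3)
  E: 11 (length 2)
  F: 0100 (length 4)
  B: 00 (length 2)
Average code length: 253/108 = 2.3426 bits/symbol


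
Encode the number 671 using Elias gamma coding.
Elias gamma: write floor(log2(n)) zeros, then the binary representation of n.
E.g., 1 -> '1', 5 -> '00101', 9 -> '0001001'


num_bits = floor(log2(671)) + 1 = 10
leading_zeros = num_bits - 1 = 9
binary(671) = 1010011111

Elias gamma(671) = '000000000' + '1010011111' = 0000000001010011111 (19 bits)


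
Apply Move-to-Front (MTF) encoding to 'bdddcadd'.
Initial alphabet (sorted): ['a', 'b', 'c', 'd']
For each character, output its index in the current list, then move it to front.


MTF encoding:
'b': index 1 in ['a', 'b', 'c', 'd'] -> ['b', 'a', 'c', 'd']
'd': index 3 in ['b', 'a', 'c', 'd'] -> ['d', 'b', 'a', 'c']
'd': index 0 in ['d', 'b', 'a', 'c'] -> ['d', 'b', 'a', 'c']
'd': index 0 in ['d', 'b', 'a', 'c'] -> ['d', 'b', 'a', 'c']
'c': index 3 in ['d', 'b', 'a', 'c'] -> ['c', 'd', 'b', 'a']
'a': index 3 in ['c', 'd', 'b', 'a'] -> ['a', 'c', 'd', 'b']
'd': index 2 in ['a', 'c', 'd', 'b'] -> ['d', 'a', 'c', 'b']
'd': index 0 in ['d', 'a', 'c', 'b'] -> ['d', 'a', 'c', 'b']


Output: [1, 3, 0, 0, 3, 3, 2, 0]


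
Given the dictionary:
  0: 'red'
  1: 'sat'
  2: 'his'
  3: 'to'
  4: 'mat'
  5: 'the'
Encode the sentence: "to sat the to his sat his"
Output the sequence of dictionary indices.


Look up each word in the dictionary:
  'to' -> 3
  'sat' -> 1
  'the' -> 5
  'to' -> 3
  'his' -> 2
  'sat' -> 1
  'his' -> 2

Encoded: [3, 1, 5, 3, 2, 1, 2]


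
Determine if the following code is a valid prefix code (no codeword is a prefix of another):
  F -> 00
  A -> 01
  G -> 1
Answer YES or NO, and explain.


Checking each pair (does one codeword prefix another?):
  F='00' vs A='01': no prefix
  F='00' vs G='1': no prefix
  A='01' vs F='00': no prefix
  A='01' vs G='1': no prefix
  G='1' vs F='00': no prefix
  G='1' vs A='01': no prefix
No violation found over all pairs.

YES -- this is a valid prefix code. No codeword is a prefix of any other codeword.


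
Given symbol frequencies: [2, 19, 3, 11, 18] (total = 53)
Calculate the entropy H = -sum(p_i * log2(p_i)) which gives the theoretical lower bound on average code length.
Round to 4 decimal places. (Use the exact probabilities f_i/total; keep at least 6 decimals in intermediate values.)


Per-symbol terms -p_i * log2(p_i) with p_i = f_i/53:
  p = 2/53 = 0.037736: log2(p) = -4.727920, -p*log2(p) = 0.178412
  p = 19/53 = 0.358491: log2(p) = -1.479993, -p*log2(p) = 0.530564
  p = 3/53 = 0.056604: log2(p) = -4.142958, -p*log2(p) = 0.234507
  p = 11/53 = 0.207547: log2(p) = -2.268489, -p*log2(p) = 0.470818
  p = 18/53 = 0.339623: log2(p) = -1.557995, -p*log2(p) = 0.529131
H = 0.178412 + 0.530564 + 0.234507 + 0.470818 + 0.529131 = 1.943432

H = 1.9434 bits/symbol


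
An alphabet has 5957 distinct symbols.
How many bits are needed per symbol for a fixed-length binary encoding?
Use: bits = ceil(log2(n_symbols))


log2(5957) = 12.5404
Bracket: 2^12 = 4096 < 5957 <= 2^13 = 8192
So ceil(log2(5957)) = 13

bits = ceil(log2(5957)) = ceil(12.5404) = 13 bits


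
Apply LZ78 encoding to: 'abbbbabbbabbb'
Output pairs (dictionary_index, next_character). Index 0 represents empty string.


LZ78 encoding steps:
Dictionary: {0: ''}
Step 1: w='' (idx 0), next='a' -> output (0, 'a'), add 'a' as idx 1
Step 2: w='' (idx 0), next='b' -> output (0, 'b'), add 'b' as idx 2
Step 3: w='b' (idx 2), next='b' -> output (2, 'b'), add 'bb' as idx 3
Step 4: w='b' (idx 2), next='a' -> output (2, 'a'), add 'ba' as idx 4
Step 5: w='bb' (idx 3), next='b' -> output (3, 'b'), add 'bbb' as idx 5
Step 6: w='a' (idx 1), next='b' -> output (1, 'b'), add 'ab' as idx 6
Step 7: w='bb' (idx 3), end of input -> output (3, '')


Encoded: [(0, 'a'), (0, 'b'), (2, 'b'), (2, 'a'), (3, 'b'), (1, 'b'), (3, '')]


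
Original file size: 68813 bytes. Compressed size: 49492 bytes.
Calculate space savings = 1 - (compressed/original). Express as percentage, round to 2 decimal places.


ratio = compressed/original = 49492/68813 = 0.719225
savings = 1 - ratio = 1 - 0.719225 = 0.280775
as a percentage: 0.280775 * 100 = 28.08%

Space savings = 1 - 49492/68813 = 28.08%


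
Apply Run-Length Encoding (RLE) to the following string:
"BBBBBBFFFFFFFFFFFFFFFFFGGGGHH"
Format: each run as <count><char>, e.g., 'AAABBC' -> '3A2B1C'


Scanning runs left to right:
  i=0: run of 'B' x 6 -> '6B'
  i=6: run of 'F' x 17 -> '17F'
  i=23: run of 'G' x 4 -> '4G'
  i=27: run of 'H' x 2 -> '2H'

RLE = 6B17F4G2H


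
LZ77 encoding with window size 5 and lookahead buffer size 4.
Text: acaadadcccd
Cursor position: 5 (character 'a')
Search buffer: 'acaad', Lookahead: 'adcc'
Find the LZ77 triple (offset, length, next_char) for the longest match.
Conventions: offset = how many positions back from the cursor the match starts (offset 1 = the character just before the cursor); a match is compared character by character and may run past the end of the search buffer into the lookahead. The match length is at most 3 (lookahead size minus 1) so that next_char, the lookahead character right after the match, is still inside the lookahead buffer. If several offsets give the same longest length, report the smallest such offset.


Try each offset into the search buffer:
  offset=1 (pos 4, char 'd'): match length 0
  offset=2 (pos 3, char 'a'): match length 2
  offset=3 (pos 2, char 'a'): match length 1
  offset=4 (pos 1, char 'c'): match length 0
  offset=5 (pos 0, char 'a'): match length 1
Longest match has length 2 at offset 2.
next_char = character at position 5 + 2 = 7 -> 'c'

Best match: offset=2, length=2 (matching 'ad' starting at position 3)
LZ77 triple: (2, 2, 'c')


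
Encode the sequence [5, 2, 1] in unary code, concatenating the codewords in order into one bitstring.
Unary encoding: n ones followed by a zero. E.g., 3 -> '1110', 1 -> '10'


Encode each number as n ones followed by a terminating 0:
  5 -> 111110 (6 bits)
  2 -> 110 (3 bits)
  1 -> 10 (2 bits)
Total length = 6 + 3 + 2 = 11 bits.

Unary([5, 2, 1]) = 11111011010 (11 bits)


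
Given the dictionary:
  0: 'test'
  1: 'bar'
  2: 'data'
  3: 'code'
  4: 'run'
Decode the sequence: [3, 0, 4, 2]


Look up each index in the dictionary:
  3 -> 'code'
  0 -> 'test'
  4 -> 'run'
  2 -> 'data'

Decoded: "code test run data"


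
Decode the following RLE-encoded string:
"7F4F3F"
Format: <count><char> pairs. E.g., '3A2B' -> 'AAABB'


Expanding each <count><char> pair:
  7F -> 'FFFFFFF'
  4F -> 'FFFF'
  3F -> 'FFF'

Decoded = FFFFFFFFFFFFFF


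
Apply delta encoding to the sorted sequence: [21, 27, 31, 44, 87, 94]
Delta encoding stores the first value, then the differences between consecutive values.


First value: 21
Deltas:
  27 - 21 = 6
  31 - 27 = 4
  44 - 31 = 13
  87 - 44 = 43
  94 - 87 = 7


Delta encoded: [21, 6, 4, 13, 43, 7]


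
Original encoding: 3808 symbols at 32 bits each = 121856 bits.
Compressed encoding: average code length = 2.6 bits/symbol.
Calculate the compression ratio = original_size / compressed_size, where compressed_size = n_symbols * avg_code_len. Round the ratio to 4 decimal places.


original_size = n_symbols * orig_bits = 3808 * 32 = 121856 bits
compressed_size = n_symbols * avg_code_len = 3808 * 2.6 = 9900.8 bits
ratio = original_size / compressed_size = 121856 / 9900.8 = 12.3077

Compression ratio = 12.3077


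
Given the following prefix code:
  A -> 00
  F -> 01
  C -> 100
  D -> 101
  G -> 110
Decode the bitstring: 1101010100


Decoding step by step:
Bits 110 -> G
Bits 101 -> D
Bits 01 -> F
Bits 00 -> A


Decoded message: GDFA


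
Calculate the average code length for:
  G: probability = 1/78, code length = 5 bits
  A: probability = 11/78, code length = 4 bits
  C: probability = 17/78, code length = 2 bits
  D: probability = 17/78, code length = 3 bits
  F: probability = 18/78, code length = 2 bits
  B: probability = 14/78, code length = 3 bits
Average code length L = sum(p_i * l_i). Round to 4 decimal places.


Weighted contributions p_i * l_i:
  G: (1/78) * 5 = 5/78
  A: (11/78) * 4 = 44/78
  C: (17/78) * 2 = 34/78
  D: (17/78) * 3 = 51/78
  F: (18/78) * 2 = 36/78
  B: (14/78) * 3 = 42/78
Sum = (5 + 44 + 34 + 51 + 36 + 42)/78 = 212/78

L = 212/78 = 2.7179 bits/symbol


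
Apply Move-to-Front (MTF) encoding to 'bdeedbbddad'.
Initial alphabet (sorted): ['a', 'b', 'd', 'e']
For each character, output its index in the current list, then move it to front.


MTF encoding:
'b': index 1 in ['a', 'b', 'd', 'e'] -> ['b', 'a', 'd', 'e']
'd': index 2 in ['b', 'a', 'd', 'e'] -> ['d', 'b', 'a', 'e']
'e': index 3 in ['d', 'b', 'a', 'e'] -> ['e', 'd', 'b', 'a']
'e': index 0 in ['e', 'd', 'b', 'a'] -> ['e', 'd', 'b', 'a']
'd': index 1 in ['e', 'd', 'b', 'a'] -> ['d', 'e', 'b', 'a']
'b': index 2 in ['d', 'e', 'b', 'a'] -> ['b', 'd', 'e', 'a']
'b': index 0 in ['b', 'd', 'e', 'a'] -> ['b', 'd', 'e', 'a']
'd': index 1 in ['b', 'd', 'e', 'a'] -> ['d', 'b', 'e', 'a']
'd': index 0 in ['d', 'b', 'e', 'a'] -> ['d', 'b', 'e', 'a']
'a': index 3 in ['d', 'b', 'e', 'a'] -> ['a', 'd', 'b', 'e']
'd': index 1 in ['a', 'd', 'b', 'e'] -> ['d', 'a', 'b', 'e']


Output: [1, 2, 3, 0, 1, 2, 0, 1, 0, 3, 1]


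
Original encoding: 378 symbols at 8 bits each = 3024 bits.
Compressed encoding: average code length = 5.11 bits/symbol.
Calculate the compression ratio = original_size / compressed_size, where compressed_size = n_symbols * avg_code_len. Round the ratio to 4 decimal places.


original_size = n_symbols * orig_bits = 378 * 8 = 3024 bits
compressed_size = n_symbols * avg_code_len = 378 * 5.11 = 1931.58 bits
ratio = original_size / compressed_size = 3024 / 1931.58 = 1.5656

Compression ratio = 1.5656


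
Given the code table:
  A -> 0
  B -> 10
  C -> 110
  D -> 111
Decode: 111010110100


Decoding:
111 -> D
0 -> A
10 -> B
110 -> C
10 -> B
0 -> A


Result: DABCBA


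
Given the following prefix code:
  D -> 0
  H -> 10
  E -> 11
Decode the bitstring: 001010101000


Decoding step by step:
Bits 0 -> D
Bits 0 -> D
Bits 10 -> H
Bits 10 -> H
Bits 10 -> H
Bits 10 -> H
Bits 0 -> D
Bits 0 -> D


Decoded message: DDHHHHDD


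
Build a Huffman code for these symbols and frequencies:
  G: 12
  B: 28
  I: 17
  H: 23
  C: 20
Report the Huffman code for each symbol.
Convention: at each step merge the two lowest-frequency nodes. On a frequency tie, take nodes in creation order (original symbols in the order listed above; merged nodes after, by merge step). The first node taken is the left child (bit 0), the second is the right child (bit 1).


Huffman tree construction:
Step 1: Merge G(12) + I(17) = 29
Step 2: Merge C(20) + H(23) = 43
Step 3: Merge B(28) + (G+I)(29) = 57
Step 4: Merge (C+H)(43) + (B+(G+I))(57) = 100
Read each symbol's code off the tree from the root (left child = 0, right child = 1).

Codes:
  G: 110 (length 3)
  B: 10 (length 2)
  I: 111 (length 3)
  H: 01 (length 2)
  C: 00 (length 2)
Average code length: 229/100 = 2.2900 bits/symbol


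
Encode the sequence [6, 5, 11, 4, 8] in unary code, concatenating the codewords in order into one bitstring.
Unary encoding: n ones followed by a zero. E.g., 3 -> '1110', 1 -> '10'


Encode each number as n ones followed by a terminating 0:
  6 -> 1111110 (7 bits)
  5 -> 111110 (6 bits)
  11 -> 111111111110 (12 bits)
  4 -> 11110 (5 bits)
  8 -> 111111110 (9 bits)
Total length = 7 + 6 + 12 + 5 + 9 = 39 bits.

Unary([6, 5, 11, 4, 8]) = 111111011111011111111111011110111111110 (39 bits)


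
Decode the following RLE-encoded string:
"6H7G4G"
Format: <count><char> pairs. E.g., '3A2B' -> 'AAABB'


Expanding each <count><char> pair:
  6H -> 'HHHHHH'
  7G -> 'GGGGGGG'
  4G -> 'GGGG'

Decoded = HHHHHHGGGGGGGGGGG


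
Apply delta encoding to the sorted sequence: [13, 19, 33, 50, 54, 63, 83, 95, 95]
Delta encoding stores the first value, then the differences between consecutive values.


First value: 13
Deltas:
  19 - 13 = 6
  33 - 19 = 14
  50 - 33 = 17
  54 - 50 = 4
  63 - 54 = 9
  83 - 63 = 20
  95 - 83 = 12
  95 - 95 = 0


Delta encoded: [13, 6, 14, 17, 4, 9, 20, 12, 0]


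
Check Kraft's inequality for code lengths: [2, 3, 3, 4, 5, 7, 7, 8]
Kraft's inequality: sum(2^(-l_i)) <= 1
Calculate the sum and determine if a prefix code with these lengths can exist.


Sum = 2^(-2) + 2^(-3) + 2^(-3) + 2^(-4) + 2^(-5) + 2^(-7) + 2^(-7) + 2^(-8)
    = 0.25 + 0.125 + 0.125 + 0.0625 + 0.03125 + 0.0078125 + 0.0078125 + 0.00390625
    = 157/256 = 0.61328125
Since 0.61328125 <= 1, Kraft's inequality IS satisfied.
A prefix code with these lengths CAN exist.

Kraft sum = 0.61328125. Satisfied.


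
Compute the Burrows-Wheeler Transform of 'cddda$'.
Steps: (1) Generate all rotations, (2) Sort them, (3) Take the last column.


Rotations (sorted):
  0: $cddda -> last char: a
  1: a$cddd -> last char: d
  2: cddda$ -> last char: $
  3: da$cdd -> last char: d
  4: dda$cd -> last char: d
  5: ddda$c -> last char: c


BWT = ad$ddc


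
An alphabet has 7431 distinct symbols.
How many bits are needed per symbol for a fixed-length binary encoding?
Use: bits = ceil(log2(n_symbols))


log2(7431) = 12.8593
Bracket: 2^12 = 4096 < 7431 <= 2^13 = 8192
So ceil(log2(7431)) = 13

bits = ceil(log2(7431)) = ceil(12.8593) = 13 bits


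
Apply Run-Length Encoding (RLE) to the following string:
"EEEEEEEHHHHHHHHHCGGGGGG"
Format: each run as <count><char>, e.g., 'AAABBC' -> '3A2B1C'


Scanning runs left to right:
  i=0: run of 'E' x 7 -> '7E'
  i=7: run of 'H' x 9 -> '9H'
  i=16: run of 'C' x 1 -> '1C'
  i=17: run of 'G' x 6 -> '6G'

RLE = 7E9H1C6G


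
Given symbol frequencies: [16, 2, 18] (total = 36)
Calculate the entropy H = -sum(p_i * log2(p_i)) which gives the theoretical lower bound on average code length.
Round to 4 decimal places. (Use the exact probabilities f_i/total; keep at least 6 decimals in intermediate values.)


Per-symbol terms -p_i * log2(p_i) with p_i = f_i/36:
  p = 16/36 = 0.444444: log2(p) = -1.169925, -p*log2(p) = 0.519967
  p = 2/36 = 0.055556: log2(p) = -4.169925, -p*log2(p) = 0.231663
  p = 18/36 = 0.500000: log2(p) = -1.000000, -p*log2(p) = 0.500000
H = 0.519967 + 0.231663 + 0.500000 = 1.251630

H = 1.2516 bits/symbol


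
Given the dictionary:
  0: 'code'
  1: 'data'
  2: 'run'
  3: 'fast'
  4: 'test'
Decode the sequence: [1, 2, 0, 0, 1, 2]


Look up each index in the dictionary:
  1 -> 'data'
  2 -> 'run'
  0 -> 'code'
  0 -> 'code'
  1 -> 'data'
  2 -> 'run'

Decoded: "data run code code data run"


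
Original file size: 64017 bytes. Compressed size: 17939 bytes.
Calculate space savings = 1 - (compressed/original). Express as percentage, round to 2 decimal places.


ratio = compressed/original = 17939/64017 = 0.280222
savings = 1 - ratio = 1 - 0.280222 = 0.719778
as a percentage: 0.719778 * 100 = 71.98%

Space savings = 1 - 17939/64017 = 71.98%


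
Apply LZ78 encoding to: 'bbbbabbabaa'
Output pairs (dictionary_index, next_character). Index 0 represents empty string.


LZ78 encoding steps:
Dictionary: {0: ''}
Step 1: w='' (idx 0), next='b' -> output (0, 'b'), add 'b' as idx 1
Step 2: w='b' (idx 1), next='b' -> output (1, 'b'), add 'bb' as idx 2
Step 3: w='b' (idx 1), next='a' -> output (1, 'a'), add 'ba' as idx 3
Step 4: w='bb' (idx 2), next='a' -> output (2, 'a'), add 'bba' as idx 4
Step 5: w='ba' (idx 3), next='a' -> output (3, 'a'), add 'baa' as idx 5


Encoded: [(0, 'b'), (1, 'b'), (1, 'a'), (2, 'a'), (3, 'a')]


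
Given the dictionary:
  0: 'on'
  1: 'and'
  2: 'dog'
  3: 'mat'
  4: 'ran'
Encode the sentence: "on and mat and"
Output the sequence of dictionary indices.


Look up each word in the dictionary:
  'on' -> 0
  'and' -> 1
  'mat' -> 3
  'and' -> 1

Encoded: [0, 1, 3, 1]


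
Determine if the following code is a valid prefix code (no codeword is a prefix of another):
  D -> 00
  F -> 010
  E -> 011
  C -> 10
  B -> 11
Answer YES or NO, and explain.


Checking each pair (does one codeword prefix another?):
  D='00' vs F='010': no prefix
  D='00' vs E='011': no prefix
  D='00' vs C='10': no prefix
  D='00' vs B='11': no prefix
  F='010' vs D='00': no prefix
  F='010' vs E='011': no prefix
  F='010' vs C='10': no prefix
  F='010' vs B='11': no prefix
  E='011' vs D='00': no prefix
  E='011' vs F='010': no prefix
  E='011' vs C='10': no prefix
  E='011' vs B='11': no prefix
  C='10' vs D='00': no prefix
  C='10' vs F='010': no prefix
  C='10' vs E='011': no prefix
  C='10' vs B='11': no prefix
  B='11' vs D='00': no prefix
  B='11' vs F='010': no prefix
  B='11' vs E='011': no prefix
  B='11' vs C='10': no prefix
No violation found over all pairs.

YES -- this is a valid prefix code. No codeword is a prefix of any other codeword.


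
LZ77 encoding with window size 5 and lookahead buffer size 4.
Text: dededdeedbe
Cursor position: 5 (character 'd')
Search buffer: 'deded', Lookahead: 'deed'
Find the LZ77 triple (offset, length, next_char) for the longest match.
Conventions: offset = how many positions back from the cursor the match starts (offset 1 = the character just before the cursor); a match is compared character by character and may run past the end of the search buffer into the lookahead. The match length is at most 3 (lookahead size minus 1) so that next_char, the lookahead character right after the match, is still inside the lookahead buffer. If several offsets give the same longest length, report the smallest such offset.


Try each offset into the search buffer:
  offset=1 (pos 4, char 'd'): match length 1
  offset=2 (pos 3, char 'e'): match length 0
  offset=3 (pos 2, char 'd'): match length 2
  offset=4 (pos 1, char 'e'): match length 0
  offset=5 (pos 0, char 'd'): match length 2
Longest match has length 2, found at offsets 3, 5; take the smallest, offset 3.
next_char = character at position 5 + 2 = 7 -> 'e'

Best match: offset=3, length=2 (matching 'de' starting at position 2)
LZ77 triple: (3, 2, 'e')


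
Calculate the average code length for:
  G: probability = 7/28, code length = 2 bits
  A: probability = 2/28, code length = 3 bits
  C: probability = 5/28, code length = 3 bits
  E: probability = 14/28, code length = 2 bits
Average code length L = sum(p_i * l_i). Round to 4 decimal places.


Weighted contributions p_i * l_i:
  G: (7/28) * 2 = 14/28
  A: (2/28) * 3 = 6/28
  C: (5/28) * 3 = 15/28
  E: (14/28) * 2 = 28/28
Sum = (14 + 6 + 15 + 28)/28 = 63/28

L = 63/28 = 2.2500 bits/symbol


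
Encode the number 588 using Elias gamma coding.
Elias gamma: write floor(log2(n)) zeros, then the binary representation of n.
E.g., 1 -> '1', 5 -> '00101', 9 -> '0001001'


num_bits = floor(log2(588)) + 1 = 10
leading_zeros = num_bits - 1 = 9
binary(588) = 1001001100

Elias gamma(588) = '000000000' + '1001001100' = 0000000001001001100 (19 bits)


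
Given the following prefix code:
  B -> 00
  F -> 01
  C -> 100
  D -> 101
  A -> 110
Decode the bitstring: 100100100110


Decoding step by step:
Bits 100 -> C
Bits 100 -> C
Bits 100 -> C
Bits 110 -> A


Decoded message: CCCA


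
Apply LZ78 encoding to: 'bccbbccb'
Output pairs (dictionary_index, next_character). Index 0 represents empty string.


LZ78 encoding steps:
Dictionary: {0: ''}
Step 1: w='' (idx 0), next='b' -> output (0, 'b'), add 'b' as idx 1
Step 2: w='' (idx 0), next='c' -> output (0, 'c'), add 'c' as idx 2
Step 3: w='c' (idx 2), next='b' -> output (2, 'b'), add 'cb' as idx 3
Step 4: w='b' (idx 1), next='c' -> output (1, 'c'), add 'bc' as idx 4
Step 5: w='cb' (idx 3), end of input -> output (3, '')


Encoded: [(0, 'b'), (0, 'c'), (2, 'b'), (1, 'c'), (3, '')]


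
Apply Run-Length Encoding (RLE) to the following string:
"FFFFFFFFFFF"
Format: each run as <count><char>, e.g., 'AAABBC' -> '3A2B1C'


Scanning runs left to right:
  i=0: run of 'F' x 11 -> '11F'

RLE = 11F


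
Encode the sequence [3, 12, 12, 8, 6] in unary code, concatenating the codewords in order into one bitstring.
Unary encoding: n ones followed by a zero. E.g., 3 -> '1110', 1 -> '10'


Encode each number as n ones followed by a terminating 0:
  3 -> 1110 (4 bits)
  12 -> 1111111111110 (13 bits)
  12 -> 1111111111110 (13 bits)
  8 -> 111111110 (9 bits)
  6 -> 1111110 (7 bits)
Total length = 4 + 13 + 13 + 9 + 7 = 46 bits.

Unary([3, 12, 12, 8, 6]) = 1110111111111111011111111111101111111101111110 (46 bits)


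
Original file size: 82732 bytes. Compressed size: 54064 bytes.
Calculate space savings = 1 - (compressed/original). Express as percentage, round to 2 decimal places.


ratio = compressed/original = 54064/82732 = 0.653484
savings = 1 - ratio = 1 - 0.653484 = 0.346516
as a percentage: 0.346516 * 100 = 34.65%

Space savings = 1 - 54064/82732 = 34.65%


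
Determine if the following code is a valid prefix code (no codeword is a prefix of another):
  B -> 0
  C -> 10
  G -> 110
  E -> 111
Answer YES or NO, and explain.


Checking each pair (does one codeword prefix another?):
  B='0' vs C='10': no prefix
  B='0' vs G='110': no prefix
  B='0' vs E='111': no prefix
  C='10' vs B='0': no prefix
  C='10' vs G='110': no prefix
  C='10' vs E='111': no prefix
  G='110' vs B='0': no prefix
  G='110' vs C='10': no prefix
  G='110' vs E='111': no prefix
  E='111' vs B='0': no prefix
  E='111' vs C='10': no prefix
  E='111' vs G='110': no prefix
No violation found over all pairs.

YES -- this is a valid prefix code. No codeword is a prefix of any other codeword.


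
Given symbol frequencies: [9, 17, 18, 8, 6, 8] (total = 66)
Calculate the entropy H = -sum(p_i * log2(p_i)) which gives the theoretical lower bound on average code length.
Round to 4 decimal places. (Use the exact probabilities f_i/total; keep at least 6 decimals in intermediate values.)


Per-symbol terms -p_i * log2(p_i) with p_i = f_i/66:
  p = 9/66 = 0.136364: log2(p) = -2.874469, -p*log2(p) = 0.391973
  p = 17/66 = 0.257576: log2(p) = -1.956931, -p*log2(p) = 0.504058
  p = 18/66 = 0.272727: log2(p) = -1.874469, -p*log2(p) = 0.511219
  p = 8/66 = 0.121212: log2(p) = -3.044394, -p*log2(p) = 0.369017
  p = 6/66 = 0.090909: log2(p) = -3.459432, -p*log2(p) = 0.314494
  p = 8/66 = 0.121212: log2(p) = -3.044394, -p*log2(p) = 0.369017
H = 0.391973 + 0.504058 + 0.511219 + 0.369017 + 0.314494 + 0.369017 = 2.459778

H = 2.4598 bits/symbol


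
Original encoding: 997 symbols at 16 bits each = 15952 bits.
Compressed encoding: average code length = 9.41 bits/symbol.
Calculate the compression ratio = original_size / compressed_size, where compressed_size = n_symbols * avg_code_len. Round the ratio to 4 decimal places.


original_size = n_symbols * orig_bits = 997 * 16 = 15952 bits
compressed_size = n_symbols * avg_code_len = 997 * 9.41 = 9381.77 bits
ratio = original_size / compressed_size = 15952 / 9381.77 = 1.7003

Compression ratio = 1.7003


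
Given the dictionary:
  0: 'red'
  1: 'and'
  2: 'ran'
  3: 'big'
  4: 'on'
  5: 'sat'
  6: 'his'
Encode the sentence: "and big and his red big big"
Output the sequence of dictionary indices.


Look up each word in the dictionary:
  'and' -> 1
  'big' -> 3
  'and' -> 1
  'his' -> 6
  'red' -> 0
  'big' -> 3
  'big' -> 3

Encoded: [1, 3, 1, 6, 0, 3, 3]


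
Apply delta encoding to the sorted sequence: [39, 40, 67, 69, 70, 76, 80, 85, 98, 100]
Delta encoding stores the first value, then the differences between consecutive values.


First value: 39
Deltas:
  40 - 39 = 1
  67 - 40 = 27
  69 - 67 = 2
  70 - 69 = 1
  76 - 70 = 6
  80 - 76 = 4
  85 - 80 = 5
  98 - 85 = 13
  100 - 98 = 2


Delta encoded: [39, 1, 27, 2, 1, 6, 4, 5, 13, 2]


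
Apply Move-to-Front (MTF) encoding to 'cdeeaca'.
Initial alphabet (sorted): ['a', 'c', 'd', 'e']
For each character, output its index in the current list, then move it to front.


MTF encoding:
'c': index 1 in ['a', 'c', 'd', 'e'] -> ['c', 'a', 'd', 'e']
'd': index 2 in ['c', 'a', 'd', 'e'] -> ['d', 'c', 'a', 'e']
'e': index 3 in ['d', 'c', 'a', 'e'] -> ['e', 'd', 'c', 'a']
'e': index 0 in ['e', 'd', 'c', 'a'] -> ['e', 'd', 'c', 'a']
'a': index 3 in ['e', 'd', 'c', 'a'] -> ['a', 'e', 'd', 'c']
'c': index 3 in ['a', 'e', 'd', 'c'] -> ['c', 'a', 'e', 'd']
'a': index 1 in ['c', 'a', 'e', 'd'] -> ['a', 'c', 'e', 'd']


Output: [1, 2, 3, 0, 3, 3, 1]


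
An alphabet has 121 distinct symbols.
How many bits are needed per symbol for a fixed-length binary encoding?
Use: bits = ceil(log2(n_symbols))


log2(121) = 6.9189
Bracket: 2^6 = 64 < 121 <= 2^7 = 128
So ceil(log2(121)) = 7

bits = ceil(log2(121)) = ceil(6.9189) = 7 bits


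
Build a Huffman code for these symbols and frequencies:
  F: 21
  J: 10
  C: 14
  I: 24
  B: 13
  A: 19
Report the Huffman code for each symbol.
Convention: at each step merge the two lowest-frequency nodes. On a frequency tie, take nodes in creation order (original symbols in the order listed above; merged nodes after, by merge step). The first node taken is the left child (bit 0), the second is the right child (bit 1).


Huffman tree construction:
Step 1: Merge J(10) + B(13) = 23
Step 2: Merge C(14) + A(19) = 33
Step 3: Merge F(21) + (J+B)(23) = 44
Step 4: Merge I(24) + (C+A)(33) = 57
Step 5: Merge (F+(J+B))(44) + (I+(C+A))(57) = 101
Read each symbol's code off the tree from the root (left child = 0, right child = 1).

Codes:
  F: 00 (length 2)
  J: 010 (length 3)
  C: 110 (length 3)
  I: 10 (length 2)
  B: 011 (length 3)
  A: 111 (length 3)
Average code length: 258/101 = 2.5545 bits/symbol


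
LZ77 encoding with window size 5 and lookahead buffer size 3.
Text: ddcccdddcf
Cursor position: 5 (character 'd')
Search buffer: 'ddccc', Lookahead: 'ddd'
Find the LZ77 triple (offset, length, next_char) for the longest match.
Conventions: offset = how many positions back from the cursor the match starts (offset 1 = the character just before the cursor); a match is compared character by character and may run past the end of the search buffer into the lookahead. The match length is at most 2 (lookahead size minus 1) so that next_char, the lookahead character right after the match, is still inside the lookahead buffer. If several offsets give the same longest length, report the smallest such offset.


Try each offset into the search buffer:
  offset=1 (pos 4, char 'c'): match length 0
  offset=2 (pos 3, char 'c'): match length 0
  offset=3 (pos 2, char 'c'): match length 0
  offset=4 (pos 1, char 'd'): match length 1
  offset=5 (pos 0, char 'd'): match length 2
Longest match has length 2 at offset 5.
next_char = character at position 5 + 2 = 7 -> 'd'

Best match: offset=5, length=2 (matching 'dd' starting at position 0)
LZ77 triple: (5, 2, 'd')


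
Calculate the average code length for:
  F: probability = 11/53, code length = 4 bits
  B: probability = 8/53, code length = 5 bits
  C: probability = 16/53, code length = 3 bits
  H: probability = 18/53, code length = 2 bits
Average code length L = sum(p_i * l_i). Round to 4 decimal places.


Weighted contributions p_i * l_i:
  F: (11/53) * 4 = 44/53
  B: (8/53) * 5 = 40/53
  C: (16/53) * 3 = 48/53
  H: (18/53) * 2 = 36/53
Sum = (44 + 40 + 48 + 36)/53 = 168/53

L = 168/53 = 3.1698 bits/symbol


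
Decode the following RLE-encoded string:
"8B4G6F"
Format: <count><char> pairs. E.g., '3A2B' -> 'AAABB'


Expanding each <count><char> pair:
  8B -> 'BBBBBBBB'
  4G -> 'GGGG'
  6F -> 'FFFFFF'

Decoded = BBBBBBBBGGGGFFFFFF


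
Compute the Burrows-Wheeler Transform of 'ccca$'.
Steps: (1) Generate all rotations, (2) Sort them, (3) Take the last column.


Rotations (sorted):
  0: $ccca -> last char: a
  1: a$ccc -> last char: c
  2: ca$cc -> last char: c
  3: cca$c -> last char: c
  4: ccca$ -> last char: $


BWT = accc$


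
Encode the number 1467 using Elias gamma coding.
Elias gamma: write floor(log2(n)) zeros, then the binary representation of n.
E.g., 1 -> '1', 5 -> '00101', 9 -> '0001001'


num_bits = floor(log2(1467)) + 1 = 11
leading_zeros = num_bits - 1 = 10
binary(1467) = 10110111011

Elias gamma(1467) = '0000000000' + '10110111011' = 000000000010110111011 (21 bits)


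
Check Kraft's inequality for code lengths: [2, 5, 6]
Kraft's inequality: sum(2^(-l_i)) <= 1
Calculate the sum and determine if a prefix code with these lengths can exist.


Sum = 2^(-2) + 2^(-5) + 2^(-6)
    = 0.25 + 0.03125 + 0.015625
    = 19/64 = 0.296875
Since 0.296875 <= 1, Kraft's inequality IS satisfied.
A prefix code with these lengths CAN exist.

Kraft sum = 0.296875. Satisfied.


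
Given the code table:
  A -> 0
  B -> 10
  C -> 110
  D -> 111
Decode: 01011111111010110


Decoding:
0 -> A
10 -> B
111 -> D
111 -> D
110 -> C
10 -> B
110 -> C


Result: ABDDCBC
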